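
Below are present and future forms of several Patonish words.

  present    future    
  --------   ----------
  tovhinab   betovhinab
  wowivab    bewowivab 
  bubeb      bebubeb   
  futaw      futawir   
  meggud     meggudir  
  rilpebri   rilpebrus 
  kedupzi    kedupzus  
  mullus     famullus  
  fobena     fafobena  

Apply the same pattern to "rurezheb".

"rurezheb" ends in -b. The stems ending in -b (tovhinab → betovhinab, wowivab → bewowivab, bubeb → bebubeb) add the prefix be-.
So rurezheb → berurezheb.

berurezheb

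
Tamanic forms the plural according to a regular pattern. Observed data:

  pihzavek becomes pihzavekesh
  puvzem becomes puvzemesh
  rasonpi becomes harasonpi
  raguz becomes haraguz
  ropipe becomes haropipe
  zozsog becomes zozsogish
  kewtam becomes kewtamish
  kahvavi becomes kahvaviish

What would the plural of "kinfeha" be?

puvzem and kewtam both end in -m yet inflect differently (puvzemesh, kewtamish), so the final letter is not what conditions the rule; the first letter is.
"kinfeha" begins with k-. The stems beginning with k- (kewtam → kewtamish, kahvavi → kahvaviish) add -ish.
The other patterns: stems beginning with p- add -esh; stems beginning with r- add the prefix ha-.
So kinfeha → kinfehaish.

kinfehaish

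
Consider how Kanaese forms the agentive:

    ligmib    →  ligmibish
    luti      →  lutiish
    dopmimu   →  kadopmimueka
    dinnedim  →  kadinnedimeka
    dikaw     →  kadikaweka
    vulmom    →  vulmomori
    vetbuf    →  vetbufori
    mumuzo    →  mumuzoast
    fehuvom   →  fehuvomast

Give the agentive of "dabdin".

kadabdineka

dinnedim and vulmom both end in -m yet inflect differently (kadinnedimeka, vulmomori), so the final letter is not what conditions the rule; the first letter is.
"dabdin" begins with d-. The stems beginning with d- (dopmimu → kadopmimueka, dinnedim → kadinnedimeka, dikaw → kadikaweka) add ka- … -eka around the stem.
So dabdin → kadabdineka.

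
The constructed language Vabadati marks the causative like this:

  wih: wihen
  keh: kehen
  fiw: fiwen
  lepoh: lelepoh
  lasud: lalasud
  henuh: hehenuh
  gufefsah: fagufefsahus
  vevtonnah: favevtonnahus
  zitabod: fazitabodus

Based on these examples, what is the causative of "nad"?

naden

wih and lepoh both end in -h yet inflect differently (wihen, lelepoh), so the final letter is not what conditions the rule; the number of vowels is.
"nad" has 1 vowel. The stems with 1 vowel (wih → wihen, keh → kehen, fiw → fiwen) add -en.
The other patterns: stems with 2 vowels repeat the first consonant+vowel as a prefix; stems with 3 vowels add fa- … -us around the stem.
So nad → naden.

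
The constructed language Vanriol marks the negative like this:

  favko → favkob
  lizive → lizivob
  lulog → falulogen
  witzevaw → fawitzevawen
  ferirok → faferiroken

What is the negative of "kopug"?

fakopugen

favko and lulog both have last vowel 'o' yet inflect differently (favkob, falulogen), so the last vowel is not what conditions the rule; whether the stem ends in a vowel or a consonant is.
"kopug" ends in a consonant. The stems ending in a consonant (lulog → falulogen, witzevaw → fawitzevawen, ferirok → faferiroken) add fa- … -en around the stem.
The other pattern: stems ending in a vowel drop the final letter and add -ob.
So kopug → fakopugen.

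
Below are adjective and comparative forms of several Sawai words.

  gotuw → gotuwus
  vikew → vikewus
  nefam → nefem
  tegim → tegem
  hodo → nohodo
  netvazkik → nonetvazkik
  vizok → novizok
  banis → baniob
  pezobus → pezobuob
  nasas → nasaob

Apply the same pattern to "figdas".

figdaob

"figdas" ends in -s. The stems ending in -s (nasas → nasaob, banis → baniob, pezobus → pezobuob) drop the final letter and add -ob.
So figdas → figdaob.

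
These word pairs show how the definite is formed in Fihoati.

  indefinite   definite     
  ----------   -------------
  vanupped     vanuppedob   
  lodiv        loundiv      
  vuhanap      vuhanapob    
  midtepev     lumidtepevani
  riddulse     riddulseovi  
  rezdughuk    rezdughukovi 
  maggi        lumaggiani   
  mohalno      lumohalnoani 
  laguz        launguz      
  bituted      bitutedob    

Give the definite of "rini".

"rini" begins with r-. The stems beginning with r- (riddulse → riddulseovi, rezdughuk → rezdughukovi) add -ovi.
So rini → riniovi.

riniovi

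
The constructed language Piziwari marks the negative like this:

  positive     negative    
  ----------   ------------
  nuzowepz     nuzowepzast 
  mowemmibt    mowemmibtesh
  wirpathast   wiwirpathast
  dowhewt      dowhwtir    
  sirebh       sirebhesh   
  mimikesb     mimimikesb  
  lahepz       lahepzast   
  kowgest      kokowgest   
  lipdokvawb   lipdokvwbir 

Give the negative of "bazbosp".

"bazbosp" has second-to-last letter 's'. The stems whose second-to-last letter is 's' (wirpathast → wiwirpathast, kowgest → kokowgest, mimikesb → mimimikesb) repeat the first consonant+vowel as a prefix.
So bazbosp → babazbosp.

babazbosp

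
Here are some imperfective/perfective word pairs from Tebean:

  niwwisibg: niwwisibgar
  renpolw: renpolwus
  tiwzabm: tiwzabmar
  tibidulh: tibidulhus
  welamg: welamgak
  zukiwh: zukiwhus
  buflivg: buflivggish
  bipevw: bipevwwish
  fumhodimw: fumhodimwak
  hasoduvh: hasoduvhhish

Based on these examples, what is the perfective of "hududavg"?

hududavggish

welamg and niwwisibg both end in -g yet inflect differently (welamgak, niwwisibgar), so the final letter is not what conditions the rule; the second-to-last letter is.
"hududavg" has second-to-last letter 'v'. The stems whose second-to-last letter is 'v' (bipevw → bipevwwish, hasoduvh → hasoduvhhish, buflivg → buflivggish) double the final consonant and add -ish.
The other patterns: stems whose second-to-last letter is 'm' add -ak; stems whose second-to-last letter is 'b' add -ar; stems whose second-to-last letter is 'l' or 'w' add -us.
So hududavg → hududavggish.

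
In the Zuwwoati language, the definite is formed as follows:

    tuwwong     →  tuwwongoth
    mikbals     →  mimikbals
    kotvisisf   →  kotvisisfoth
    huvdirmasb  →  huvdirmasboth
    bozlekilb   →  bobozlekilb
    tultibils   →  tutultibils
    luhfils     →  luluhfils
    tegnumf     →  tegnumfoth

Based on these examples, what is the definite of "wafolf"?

wawafolf

"wafolf" has second-to-last letter 'l'. The stems whose second-to-last letter is 'l' (tultibils → tutultibils, mikbals → mimikbals, luhfils → luluhfils) repeat the first consonant+vowel as a prefix.
The other pattern: stems whose second-to-last letter is 'm', 'n' or 's' add -oth.
So wafolf → wawafolf.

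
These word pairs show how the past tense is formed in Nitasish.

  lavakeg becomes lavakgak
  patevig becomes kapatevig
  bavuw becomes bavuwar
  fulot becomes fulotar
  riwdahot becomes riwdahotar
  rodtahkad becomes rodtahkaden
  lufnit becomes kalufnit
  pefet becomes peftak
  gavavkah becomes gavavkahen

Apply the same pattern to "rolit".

fulot and lufnit both end in -t yet inflect differently (fulotar, kalufnit), so the final letter is not what conditions the rule; the last vowel is.
"rolit" has last vowel 'i'. The stems whose last vowel is 'i' (patevig → kapatevig, lufnit → kalufnit) add the prefix ka-.
The other patterns: stems whose last vowel is 'o' or 'u' add -ar; stems whose last vowel is 'e' delete the last vowel and add -ak; stems whose last vowel is 'a' add -en.
So rolit → karolit.

karolit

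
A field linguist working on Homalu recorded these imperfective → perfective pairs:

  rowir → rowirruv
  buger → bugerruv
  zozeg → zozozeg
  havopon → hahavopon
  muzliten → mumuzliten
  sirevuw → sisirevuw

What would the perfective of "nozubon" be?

buger and zozeg both have last vowel 'e' yet inflect differently (bugerruv, zozozeg), so the last vowel is not what conditions the rule; the final letter is.
"nozubon" ends in -n. The stems ending in -n (havopon → hahavopon, muzliten → mumuzliten) repeat the first consonant+vowel as a prefix.
So nozubon → nonozubon.

nonozubon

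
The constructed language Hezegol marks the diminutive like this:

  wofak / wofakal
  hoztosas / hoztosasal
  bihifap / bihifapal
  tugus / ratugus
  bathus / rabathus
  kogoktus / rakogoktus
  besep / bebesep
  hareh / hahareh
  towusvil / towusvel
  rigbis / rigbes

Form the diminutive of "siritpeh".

sisiritpeh

hoztosas and tugus both end in -s yet inflect differently (hoztosasal, ratugus), so the final letter is not what conditions the rule; the last vowel is.
"siritpeh" has last vowel 'e'. The stems whose last vowel is 'e' (besep → bebesep, hareh → hahareh) repeat the first consonant+vowel as a prefix.
So siritpeh → sisiritpeh.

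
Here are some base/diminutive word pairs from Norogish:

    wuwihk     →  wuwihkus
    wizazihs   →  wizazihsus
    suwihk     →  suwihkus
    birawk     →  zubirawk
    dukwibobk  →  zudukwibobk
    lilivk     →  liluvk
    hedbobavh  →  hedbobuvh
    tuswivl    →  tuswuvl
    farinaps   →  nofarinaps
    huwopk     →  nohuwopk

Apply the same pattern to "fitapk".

"fitapk" has second-to-last letter 'p'. The stems whose second-to-last letter is 'p' (farinaps → nofarinaps, huwopk → nohuwopk) add the prefix no-.
So fitapk → nofitapk.

nofitapk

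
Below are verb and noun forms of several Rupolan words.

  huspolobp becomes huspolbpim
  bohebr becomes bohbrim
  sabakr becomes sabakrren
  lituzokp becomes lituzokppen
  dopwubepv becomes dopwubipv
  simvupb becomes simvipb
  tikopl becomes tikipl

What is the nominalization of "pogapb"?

pogipb

bohebr and sabakr both end in -r yet inflect differently (bohbrim, sabakrren), so the final letter is not what conditions the rule; the second-to-last letter is.
"pogapb" has second-to-last letter 'p'. The stems whose second-to-last letter is 'p' (dopwubepv → dopwubipv, simvupb → simvipb, tikopl → tikipl) change the last vowel to 'i'.
So pogapb → pogipb.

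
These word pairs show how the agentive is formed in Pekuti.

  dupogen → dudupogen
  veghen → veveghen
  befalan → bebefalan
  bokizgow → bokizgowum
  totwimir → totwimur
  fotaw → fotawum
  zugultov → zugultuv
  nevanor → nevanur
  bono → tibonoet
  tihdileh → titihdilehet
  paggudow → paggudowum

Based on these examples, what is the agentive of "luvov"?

luvuv

tihdileh and dupogen both have last vowel 'e' yet inflect differently (titihdilehet, dudupogen), so the last vowel is not what conditions the rule; the final letter is.
"luvov" ends in -v. The one such stem in the data (zugultov → zugultuv) changes the last vowel to 'u' (as do nevanor, totwimir), so the same rule applies.
The other patterns: stems ending in -h or -o add ti- … -et around the stem; stems ending in -n repeat the first consonant+vowel as a prefix; stems ending in -w add -um.
So luvov → luvuv.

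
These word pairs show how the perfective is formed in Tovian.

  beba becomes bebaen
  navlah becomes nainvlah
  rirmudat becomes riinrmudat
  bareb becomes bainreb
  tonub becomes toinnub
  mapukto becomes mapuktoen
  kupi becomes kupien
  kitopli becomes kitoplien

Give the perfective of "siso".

sisoen

"siso" ends in a vowel. The stems ending in a vowel (mapukto → mapuktoen, kitopli → kitoplien, beba → bebaen) add -en.
The other pattern: stems ending in a consonant insert -in- after the first vowel.
So siso → sisoen.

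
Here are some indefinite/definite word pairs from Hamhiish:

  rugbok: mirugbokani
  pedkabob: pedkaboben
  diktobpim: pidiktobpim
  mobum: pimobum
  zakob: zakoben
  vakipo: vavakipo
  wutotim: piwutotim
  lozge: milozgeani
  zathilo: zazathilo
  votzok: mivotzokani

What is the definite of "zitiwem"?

pizitiwem

"zitiwem" ends in -m. The stems ending in -m (wutotim → piwutotim, mobum → pimobum, diktobpim → pidiktobpim) add the prefix pi-.
The other patterns: stems ending in -b add -en; stems ending in -o repeat the first consonant+vowel as a prefix; stems ending in -e or -k add mi- … -ani around the stem.
So zitiwem → pizitiwem.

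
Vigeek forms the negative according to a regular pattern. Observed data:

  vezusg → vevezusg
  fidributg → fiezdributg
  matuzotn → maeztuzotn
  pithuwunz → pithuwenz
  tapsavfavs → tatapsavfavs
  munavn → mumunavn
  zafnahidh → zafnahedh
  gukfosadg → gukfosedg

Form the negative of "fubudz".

"fubudz" has second-to-last letter 'd'. The stems whose second-to-last letter is 'd' (zafnahidh → zafnahedh, gukfosadg → gukfosedg) change the last vowel to 'e'.
So fubudz → fubedz.

fubedz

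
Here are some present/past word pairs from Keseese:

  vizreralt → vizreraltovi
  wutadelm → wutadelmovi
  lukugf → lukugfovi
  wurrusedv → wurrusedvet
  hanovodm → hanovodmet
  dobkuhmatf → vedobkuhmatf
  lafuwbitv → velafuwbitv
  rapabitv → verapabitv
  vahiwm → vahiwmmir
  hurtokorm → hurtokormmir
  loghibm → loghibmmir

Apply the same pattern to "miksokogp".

miksokogpovi

wutadelm and hanovodm both end in -m yet inflect differently (wutadelmovi, hanovodmet), so the final letter is not what conditions the rule; the second-to-last letter is.
"miksokogp" has second-to-last letter 'g'. The one such stem in the data (lukugf → lukugfovi) adds -ovi, so the same rule applies.
The other patterns: stems whose second-to-last letter is 'd' add -et; stems whose second-to-last letter is 't' add the prefix ve-; stems whose second-to-last letter is 'b', 'r' or 'w' double the final consonant and add -ir.
So miksokogp → miksokogpovi.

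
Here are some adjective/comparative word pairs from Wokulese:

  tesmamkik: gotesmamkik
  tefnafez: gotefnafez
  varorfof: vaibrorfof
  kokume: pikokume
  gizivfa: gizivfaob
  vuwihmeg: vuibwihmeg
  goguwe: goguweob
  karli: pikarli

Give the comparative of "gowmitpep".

kokume and goguwe both end in -e yet inflect differently (pikokume, goguweob), so the final letter is not what conditions the rule; the first letter is.
"gowmitpep" begins with g-. The stems beginning with g- (goguwe → goguweob, gizivfa → gizivfaob) add -ob.
So gowmitpep → gowmitpepob.

gowmitpepob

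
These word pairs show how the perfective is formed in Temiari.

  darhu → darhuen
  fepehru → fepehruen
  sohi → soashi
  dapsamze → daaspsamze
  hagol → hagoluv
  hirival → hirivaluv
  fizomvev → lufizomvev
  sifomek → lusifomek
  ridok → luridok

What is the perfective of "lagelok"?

dapsamze and fizomvev both have last vowel 'e' yet inflect differently (daaspsamze, lufizomvev), so the last vowel is not what conditions the rule; the final letter is.
"lagelok" ends in -k. The stems ending in -k (sifomek → lusifomek, ridok → luridok) add the prefix lu-.
So lagelok → lulagelok.

lulagelok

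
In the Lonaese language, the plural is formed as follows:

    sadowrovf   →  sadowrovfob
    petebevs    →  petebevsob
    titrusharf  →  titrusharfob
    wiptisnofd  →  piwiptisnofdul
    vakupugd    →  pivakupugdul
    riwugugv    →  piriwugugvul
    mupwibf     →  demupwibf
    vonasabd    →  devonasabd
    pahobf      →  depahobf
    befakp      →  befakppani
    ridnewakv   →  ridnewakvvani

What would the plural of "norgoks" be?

sadowrovf and mupwibf both end in -f yet inflect differently (sadowrovfob, demupwibf), so the final letter is not what conditions the rule; the second-to-last letter is.
"norgoks" has second-to-last letter 'k'. The stems whose second-to-last letter is 'k' (befakp → befakppani, ridnewakv → ridnewakvvani) double the final consonant and add -ani.
The other patterns: stems whose second-to-last letter is 'r' or 'v' add -ob; stems whose second-to-last letter is 'f' or 'g' add pi- … -ul around the stem; stems whose second-to-last letter is 'b' add the prefix de-.
So norgoks → norgokssani.

norgokssani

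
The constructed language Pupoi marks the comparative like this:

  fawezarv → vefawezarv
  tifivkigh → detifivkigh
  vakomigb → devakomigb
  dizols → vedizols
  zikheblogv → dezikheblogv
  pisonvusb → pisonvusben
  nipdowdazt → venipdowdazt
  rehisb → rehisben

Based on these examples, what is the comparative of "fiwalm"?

vefiwalm

vakomigb and pisonvusb both end in -b yet inflect differently (devakomigb, pisonvusben), so the final letter is not what conditions the rule; the second-to-last letter is.
"fiwalm" has second-to-last letter 'l'. The one such stem in the data (dizols → vedizols) adds the prefix ve-, so the same rule applies.
So fiwalm → vefiwalm.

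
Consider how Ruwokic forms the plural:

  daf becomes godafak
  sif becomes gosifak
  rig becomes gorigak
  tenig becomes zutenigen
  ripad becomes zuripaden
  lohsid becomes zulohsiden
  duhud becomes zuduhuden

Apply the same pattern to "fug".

gofugak

rig and tenig both end in -g yet inflect differently (gorigak, zutenigen), so the final letter is not what conditions the rule; the number of vowels is.
"fug" has 1 vowel. The stems with 1 vowel (daf → godafak, sif → gosifak, rig → gorigak) add go- … -ak around the stem.
The other pattern: stems with 2 vowels add zu- … -en around the stem.
So fug → gofugak.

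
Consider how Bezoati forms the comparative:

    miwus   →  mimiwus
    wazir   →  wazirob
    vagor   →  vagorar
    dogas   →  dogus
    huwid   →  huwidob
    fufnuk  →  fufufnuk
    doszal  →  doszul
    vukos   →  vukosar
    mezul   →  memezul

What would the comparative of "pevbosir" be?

pevbosirob

wazir and vagor both end in -r yet inflect differently (wazirob, vagorar), so the final letter is not what conditions the rule; the last vowel is.
"pevbosir" has last vowel 'i'. The stems whose last vowel is 'i' (wazir → wazirob, huwid → huwidob) add -ob.
The other patterns: stems whose last vowel is 'u' repeat the first consonant+vowel as a prefix; stems whose last vowel is 'o' add -ar; stems whose last vowel is 'a' change the last vowel to 'u'.
So pevbosir → pevbosirob.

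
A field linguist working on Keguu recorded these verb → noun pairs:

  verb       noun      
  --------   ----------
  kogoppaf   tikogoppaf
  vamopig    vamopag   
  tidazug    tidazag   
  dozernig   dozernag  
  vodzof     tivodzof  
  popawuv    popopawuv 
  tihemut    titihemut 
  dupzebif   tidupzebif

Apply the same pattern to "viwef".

tiviwef

vamopig and dupzebif both have last vowel 'i' yet inflect differently (vamopag, tidupzebif), so the last vowel is not what conditions the rule; the final letter is.
"viwef" ends in -f. The stems ending in -f (dupzebif → tidupzebif, vodzof → tivodzof, kogoppaf → tikogoppaf) add the prefix ti-.
The other patterns: stems ending in -g change the last vowel to 'a'; stems ending in -t or -v repeat the first consonant+vowel as a prefix.
So viwef → tiviwef.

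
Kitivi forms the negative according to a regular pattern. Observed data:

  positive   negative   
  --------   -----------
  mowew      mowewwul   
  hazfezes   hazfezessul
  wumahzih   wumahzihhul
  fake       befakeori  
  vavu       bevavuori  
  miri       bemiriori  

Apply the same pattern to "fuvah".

mowew and fake both have last vowel 'e' yet inflect differently (mowewwul, befakeori), so the last vowel is not what conditions the rule; whether the stem ends in a vowel or a consonant is.
"fuvah" ends in a consonant. The stems ending in a consonant (mowew → mowewwul, hazfezes → hazfezessul, wumahzih → wumahzihhul) double the final consonant and add -ul.
So fuvah → fuvahhul.

fuvahhul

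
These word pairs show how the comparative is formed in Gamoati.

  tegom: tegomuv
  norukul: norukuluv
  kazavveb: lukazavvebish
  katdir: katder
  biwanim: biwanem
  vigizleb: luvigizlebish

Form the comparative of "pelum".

pelumuv

biwanim and tegom both end in -m yet inflect differently (biwanem, tegomuv), so the final letter is not what conditions the rule; the last vowel is.
"pelum" has last vowel 'u'. The one such stem in the data (norukul → norukuluv) adds -uv, so the same rule applies.
The other patterns: stems whose last vowel is 'i' change the last vowel to 'e'; stems whose last vowel is 'e' add lu- … -ish around the stem.
So pelum → pelumuv.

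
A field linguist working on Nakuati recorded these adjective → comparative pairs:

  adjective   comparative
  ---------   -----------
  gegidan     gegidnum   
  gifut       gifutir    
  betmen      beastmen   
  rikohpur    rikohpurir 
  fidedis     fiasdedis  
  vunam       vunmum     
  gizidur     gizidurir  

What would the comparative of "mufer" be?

muasfer

gegidan and betmen both end in -n yet inflect differently (gegidnum, beastmen), so the final letter is not what conditions the rule; the last vowel is.
"mufer" has last vowel 'e'. The one such stem in the data (betmen → beastmen) inserts -as- after the first vowel (as does fidedis), so the same rule applies.
The other patterns: stems whose last vowel is 'u' add -ir; stems whose last vowel is 'a' delete the last vowel and add -um.
So mufer → muasfer.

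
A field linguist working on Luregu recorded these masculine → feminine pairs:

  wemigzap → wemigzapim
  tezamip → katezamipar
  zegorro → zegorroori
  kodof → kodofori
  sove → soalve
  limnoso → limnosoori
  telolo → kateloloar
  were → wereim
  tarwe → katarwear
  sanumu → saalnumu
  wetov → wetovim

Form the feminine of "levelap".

levelapori

"levelap" begins with l-. The one such stem in the data (limnoso → limnosoori) adds -ori, so the same rule applies.
So levelap → levelapori.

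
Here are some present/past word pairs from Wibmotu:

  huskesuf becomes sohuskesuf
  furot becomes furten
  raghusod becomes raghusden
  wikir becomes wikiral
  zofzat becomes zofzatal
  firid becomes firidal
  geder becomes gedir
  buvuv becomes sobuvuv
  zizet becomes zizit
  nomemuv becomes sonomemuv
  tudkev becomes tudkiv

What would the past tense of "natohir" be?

natohiral

zofzat and zizet both end in -t yet inflect differently (zofzatal, zizit), so the final letter is not what conditions the rule; the last vowel is.
"natohir" has last vowel 'i'. The stems whose last vowel is 'i' (wikir → wikiral, firid → firidal) add -al.
So natohir → natohiral.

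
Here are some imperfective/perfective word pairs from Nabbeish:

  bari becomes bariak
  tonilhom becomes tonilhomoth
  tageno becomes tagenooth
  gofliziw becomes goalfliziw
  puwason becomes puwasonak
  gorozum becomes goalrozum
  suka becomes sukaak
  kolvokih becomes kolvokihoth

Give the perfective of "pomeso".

pomesoak

"pomeso" begins with p-. The one such stem in the data (puwason → puwasonak) adds -ak, so the same rule applies.
The other patterns: stems beginning with k- or t- add -oth; stems beginning with g- insert -al- after the first vowel.
So pomeso → pomesoak.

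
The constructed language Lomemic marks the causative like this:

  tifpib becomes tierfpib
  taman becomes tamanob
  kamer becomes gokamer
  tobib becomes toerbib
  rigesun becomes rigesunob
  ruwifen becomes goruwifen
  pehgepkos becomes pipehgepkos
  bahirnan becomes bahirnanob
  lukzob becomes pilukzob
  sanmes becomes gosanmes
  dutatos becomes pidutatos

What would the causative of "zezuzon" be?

pizezuzon

lukzob and tobib both end in -b yet inflect differently (pilukzob, toerbib), so the final letter is not what conditions the rule; the last vowel is.
"zezuzon" has last vowel 'o'. The stems whose last vowel is 'o' (dutatos → pidutatos, pehgepkos → pipehgepkos, lukzob → pilukzob) add the prefix pi-.
The other patterns: stems whose last vowel is 'a' or 'u' add -ob; stems whose last vowel is 'i' insert -er- after the first vowel; stems whose last vowel is 'e' add the prefix go-.
So zezuzon → pizezuzon.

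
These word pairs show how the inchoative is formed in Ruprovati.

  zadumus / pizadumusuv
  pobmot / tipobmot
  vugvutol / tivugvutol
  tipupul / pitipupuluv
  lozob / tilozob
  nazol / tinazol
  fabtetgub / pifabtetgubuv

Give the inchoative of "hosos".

"hosos" has last vowel 'o'. The stems whose last vowel is 'o' (lozob → tilozob, nazol → tinazol, pobmot → tipobmot) add the prefix ti-.
So hosos → tihosos.

tihosos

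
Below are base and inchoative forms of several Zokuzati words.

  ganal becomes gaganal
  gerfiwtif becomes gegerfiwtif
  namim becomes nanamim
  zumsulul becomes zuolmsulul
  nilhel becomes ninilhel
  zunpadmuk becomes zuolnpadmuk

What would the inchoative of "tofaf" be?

zumsulul and ganal both end in -l yet inflect differently (zuolmsulul, gaganal), so the final letter is not what conditions the rule; the last vowel is.
"tofaf" has last vowel 'a'. The one such stem in the data (ganal → gaganal) repeats the first consonant+vowel as a prefix (as do namim, gerfiwtif), so the same rule applies.
So tofaf → totofaf.

totofaf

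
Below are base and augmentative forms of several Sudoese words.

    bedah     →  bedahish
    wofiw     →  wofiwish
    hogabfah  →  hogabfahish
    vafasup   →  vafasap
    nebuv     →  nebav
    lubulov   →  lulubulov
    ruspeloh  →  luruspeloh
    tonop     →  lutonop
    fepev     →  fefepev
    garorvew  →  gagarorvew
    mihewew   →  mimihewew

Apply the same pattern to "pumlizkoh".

lupumlizkoh

"pumlizkoh" has last vowel 'o'. The stems whose last vowel is 'o' (lubulov → lulubulov, ruspeloh → luruspeloh, tonop → lutonop) add the prefix lu-.
So pumlizkoh → lupumlizkoh.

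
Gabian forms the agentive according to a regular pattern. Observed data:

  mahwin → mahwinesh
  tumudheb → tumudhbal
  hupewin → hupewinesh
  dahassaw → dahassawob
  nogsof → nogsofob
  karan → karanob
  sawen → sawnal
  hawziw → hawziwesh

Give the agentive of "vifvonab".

vifvonabob

karan and hupewin both end in -n yet inflect differently (karanob, hupewinesh), so the final letter is not what conditions the rule; the last vowel is.
"vifvonab" has last vowel 'a'. The stems whose last vowel is 'a' (karan → karanob, dahassaw → dahassawob) add -ob.
The other patterns: stems whose last vowel is 'i' add -esh; stems whose last vowel is 'e' delete the last vowel and add -al.
So vifvonab → vifvonabob.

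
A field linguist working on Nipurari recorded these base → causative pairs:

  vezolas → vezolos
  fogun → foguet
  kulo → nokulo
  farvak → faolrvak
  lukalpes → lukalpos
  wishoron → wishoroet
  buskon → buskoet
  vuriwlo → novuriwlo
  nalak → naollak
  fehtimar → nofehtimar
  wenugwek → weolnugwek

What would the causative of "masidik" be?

maolsidik

lukalpes and wenugwek both have last vowel 'e' yet inflect differently (lukalpos, weolnugwek), so the last vowel is not what conditions the rule; the final letter is.
"masidik" ends in -k. The stems ending in -k (wenugwek → weolnugwek, farvak → faolrvak, nalak → naollak) insert -ol- after the first vowel.
The other patterns: stems ending in -n drop the final letter and add -et; stems ending in -s change the last vowel to 'o'; stems ending in -o or -r add the prefix no-.
So masidik → maolsidik.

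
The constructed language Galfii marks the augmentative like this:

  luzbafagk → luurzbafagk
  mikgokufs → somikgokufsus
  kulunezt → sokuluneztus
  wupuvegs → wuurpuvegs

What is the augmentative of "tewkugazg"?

"tewkugazg" has second-to-last letter 'z'. The one such stem in the data (kulunezt → sokuluneztus) adds so- … -us around the stem, so the same rule applies.
The other pattern: stems whose second-to-last letter is 'g' insert -ur- after the first vowel.
So tewkugazg → sotewkugazgus.

sotewkugazgus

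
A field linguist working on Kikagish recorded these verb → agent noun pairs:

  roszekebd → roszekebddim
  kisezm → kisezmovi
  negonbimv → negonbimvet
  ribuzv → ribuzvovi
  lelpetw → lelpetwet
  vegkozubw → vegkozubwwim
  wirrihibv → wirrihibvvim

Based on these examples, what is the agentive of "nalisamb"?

ribuzv and wirrihibv both end in -v yet inflect differently (ribuzvovi, wirrihibvvim), so the final letter is not what conditions the rule; the second-to-last letter is.
"nalisamb" has second-to-last letter 'm'. The one such stem in the data (negonbimv → negonbimvet) adds -et, so the same rule applies.
The other patterns: stems whose second-to-last letter is 'z' add -ovi; stems whose second-to-last letter is 'b' double the final consonant and add -im.
So nalisamb → nalisambet.

nalisambet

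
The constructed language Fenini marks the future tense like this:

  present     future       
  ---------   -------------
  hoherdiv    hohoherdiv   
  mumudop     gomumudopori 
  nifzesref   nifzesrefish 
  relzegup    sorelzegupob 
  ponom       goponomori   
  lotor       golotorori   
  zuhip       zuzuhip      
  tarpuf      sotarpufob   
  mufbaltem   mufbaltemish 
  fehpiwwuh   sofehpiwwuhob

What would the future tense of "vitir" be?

"vitir" has last vowel 'i'. The stems whose last vowel is 'i' (zuhip → zuzuhip, hoherdiv → hohoherdiv) repeat the first consonant+vowel as a prefix.
The other patterns: stems whose last vowel is 'e' add -ish; stems whose last vowel is 'o' add go- … -ori around the stem; stems whose last vowel is 'u' add so- … -ob around the stem.
So vitir → vivitir.

vivitir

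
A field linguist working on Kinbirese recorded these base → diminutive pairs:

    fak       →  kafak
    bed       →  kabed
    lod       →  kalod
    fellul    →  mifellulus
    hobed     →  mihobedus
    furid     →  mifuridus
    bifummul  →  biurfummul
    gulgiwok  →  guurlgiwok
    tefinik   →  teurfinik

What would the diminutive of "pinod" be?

"pinod" has 2 vowels. The stems with 2 vowels (fellul → mifellulus, hobed → mihobedus, furid → mifuridus) add mi- … -us around the stem.
The other patterns: stems with 1 vowel add the prefix ka-; stems with 3 vowels insert -ur- after the first vowel.
So pinod → mipinodus.

mipinodus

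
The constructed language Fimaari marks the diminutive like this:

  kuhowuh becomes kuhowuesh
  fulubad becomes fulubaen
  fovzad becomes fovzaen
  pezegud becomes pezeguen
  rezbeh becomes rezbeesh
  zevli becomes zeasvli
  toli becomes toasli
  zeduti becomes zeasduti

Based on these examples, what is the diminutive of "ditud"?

"ditud" ends in -d. The stems ending in -d (pezegud → pezeguen, fulubad → fulubaen, fovzad → fovzaen) drop the final letter and add -en.
The other patterns: stems ending in -h drop the final letter and add -esh; stems ending in -i insert -as- after the first vowel.
So ditud → dituen.

dituen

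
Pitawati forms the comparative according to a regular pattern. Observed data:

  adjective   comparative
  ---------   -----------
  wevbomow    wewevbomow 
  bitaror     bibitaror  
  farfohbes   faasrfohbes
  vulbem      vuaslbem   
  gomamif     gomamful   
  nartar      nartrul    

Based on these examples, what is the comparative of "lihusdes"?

liashusdes

"lihusdes" has last vowel 'e'. The stems whose last vowel is 'e' (farfohbes → faasrfohbes, vulbem → vuaslbem) insert -as- after the first vowel.
So lihusdes → liashusdes.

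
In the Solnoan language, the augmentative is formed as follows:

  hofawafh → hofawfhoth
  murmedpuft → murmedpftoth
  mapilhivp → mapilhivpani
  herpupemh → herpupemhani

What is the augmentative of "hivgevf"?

hivgevfani

hofawafh and herpupemh both end in -h yet inflect differently (hofawfhoth, herpupemhani), so the final letter is not what conditions the rule; the second-to-last letter is.
"hivgevf" has second-to-last letter 'v'. The one such stem in the data (mapilhivp → mapilhivpani) adds -ani, so the same rule applies.
The other pattern: stems whose second-to-last letter is 'f' delete the last vowel and add -oth.
So hivgevf → hivgevfani.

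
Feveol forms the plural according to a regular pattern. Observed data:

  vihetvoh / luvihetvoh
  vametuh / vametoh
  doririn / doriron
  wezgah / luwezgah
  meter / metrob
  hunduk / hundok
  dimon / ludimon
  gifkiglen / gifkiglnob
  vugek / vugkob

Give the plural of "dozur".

dozor

"dozur" has last vowel 'u'. The stems whose last vowel is 'u' (hunduk → hundok, vametuh → vametoh) change the last vowel to 'o'.
So dozur → dozor.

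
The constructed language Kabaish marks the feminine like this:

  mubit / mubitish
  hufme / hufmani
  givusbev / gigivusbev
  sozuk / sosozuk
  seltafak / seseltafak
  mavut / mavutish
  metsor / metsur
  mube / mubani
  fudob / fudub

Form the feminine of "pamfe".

pamfani

"pamfe" ends in -e. The stems ending in -e (hufme → hufmani, mube → mubani) drop the final letter and add -ani.
The other patterns: stems ending in -b or -r change the last vowel to 'u'; stems ending in -t add -ish; stems ending in -k or -v repeat the first consonant+vowel as a prefix.
So pamfe → pamfani.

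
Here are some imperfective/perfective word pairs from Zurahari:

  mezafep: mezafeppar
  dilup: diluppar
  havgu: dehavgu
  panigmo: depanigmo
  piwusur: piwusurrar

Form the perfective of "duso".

"duso" ends in a vowel. The stems ending in a vowel (panigmo → depanigmo, havgu → dehavgu) add the prefix de-.
So duso → deduso.

deduso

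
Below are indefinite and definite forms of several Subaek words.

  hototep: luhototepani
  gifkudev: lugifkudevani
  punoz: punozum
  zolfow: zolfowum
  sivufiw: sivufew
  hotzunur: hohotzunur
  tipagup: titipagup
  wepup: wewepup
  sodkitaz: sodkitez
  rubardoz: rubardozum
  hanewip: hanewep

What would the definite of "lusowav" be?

lusowev

"lusowav" has last vowel 'a'. The one such stem in the data (sodkitaz → sodkitez) changes the last vowel to 'e' (as do sivufiw, hanewip), so the same rule applies.
The other patterns: stems whose last vowel is 'u' repeat the first consonant+vowel as a prefix; stems whose last vowel is 'e' add lu- … -ani around the stem; stems whose last vowel is 'o' add -um.
So lusowav → lusowev.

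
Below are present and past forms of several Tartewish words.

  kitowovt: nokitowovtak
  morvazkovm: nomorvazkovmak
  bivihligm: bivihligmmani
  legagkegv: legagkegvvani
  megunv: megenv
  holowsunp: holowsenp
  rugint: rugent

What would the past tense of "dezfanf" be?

morvazkovm and bivihligm both end in -m yet inflect differently (nomorvazkovmak, bivihligmmani), so the final letter is not what conditions the rule; the second-to-last letter is.
"dezfanf" has second-to-last letter 'n'. The stems whose second-to-last letter is 'n' (megunv → megenv, holowsunp → holowsenp, rugint → rugent) change the last vowel to 'e'.
The other patterns: stems whose second-to-last letter is 'v' add no- … -ak around the stem; stems whose second-to-last letter is 'g' double the final consonant and add -ani.
So dezfanf → dezfenf.

dezfenf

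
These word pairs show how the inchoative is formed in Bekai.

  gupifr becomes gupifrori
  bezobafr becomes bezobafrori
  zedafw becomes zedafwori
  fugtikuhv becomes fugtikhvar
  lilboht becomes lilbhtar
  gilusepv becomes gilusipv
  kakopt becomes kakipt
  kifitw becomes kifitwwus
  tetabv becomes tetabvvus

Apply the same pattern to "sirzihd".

fugtikuhv and gilusepv both end in -v yet inflect differently (fugtikhvar, gilusipv), so the final letter is not what conditions the rule; the second-to-last letter is.
"sirzihd" has second-to-last letter 'h'. The stems whose second-to-last letter is 'h' (fugtikuhv → fugtikhvar, lilboht → lilbhtar) delete the last vowel and add -ar.
So sirzihd → sirzhdar.

sirzhdar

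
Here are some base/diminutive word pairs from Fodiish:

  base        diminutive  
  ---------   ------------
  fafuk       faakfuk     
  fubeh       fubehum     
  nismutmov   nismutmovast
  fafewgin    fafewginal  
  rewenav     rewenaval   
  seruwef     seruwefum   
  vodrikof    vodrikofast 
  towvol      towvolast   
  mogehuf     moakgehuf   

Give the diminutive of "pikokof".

mogehuf and seruwef both end in -f yet inflect differently (moakgehuf, seruwefum), so the final letter is not what conditions the rule; the last vowel is.
"pikokof" has last vowel 'o'. The stems whose last vowel is 'o' (nismutmov → nismutmovast, towvol → towvolast, vodrikof → vodrikofast) add -ast.
The other patterns: stems whose last vowel is 'u' insert -ak- after the first vowel; stems whose last vowel is 'e' add -um; stems whose last vowel is 'a' or 'i' add -al.
So pikokof → pikokofast.

pikokofast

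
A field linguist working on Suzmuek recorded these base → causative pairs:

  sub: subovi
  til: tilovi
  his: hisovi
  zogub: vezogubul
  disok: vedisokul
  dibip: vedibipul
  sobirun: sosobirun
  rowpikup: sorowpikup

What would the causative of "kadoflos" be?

sub and zogub both end in -b yet inflect differently (subovi, vezogubul), so the final letter is not what conditions the rule; the number of vowels is.
"kadoflos" has 3 vowels. The stems with 3 vowels (sobirun → sosobirun, rowpikup → sorowpikup) add the prefix so-.
So kadoflos → sokadoflos.

sokadoflos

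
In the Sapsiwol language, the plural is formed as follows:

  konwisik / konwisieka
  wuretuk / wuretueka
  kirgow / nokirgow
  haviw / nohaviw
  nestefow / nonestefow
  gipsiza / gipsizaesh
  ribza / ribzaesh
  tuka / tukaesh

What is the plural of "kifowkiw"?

konwisik and haviw both have last vowel 'i' yet inflect differently (konwisieka, nohaviw), so the last vowel is not what conditions the rule; the final letter is.
"kifowkiw" ends in -w. The stems ending in -w (kirgow → nokirgow, haviw → nohaviw, nestefow → nonestefow) add the prefix no-.
So kifowkiw → nokifowkiw.

nokifowkiw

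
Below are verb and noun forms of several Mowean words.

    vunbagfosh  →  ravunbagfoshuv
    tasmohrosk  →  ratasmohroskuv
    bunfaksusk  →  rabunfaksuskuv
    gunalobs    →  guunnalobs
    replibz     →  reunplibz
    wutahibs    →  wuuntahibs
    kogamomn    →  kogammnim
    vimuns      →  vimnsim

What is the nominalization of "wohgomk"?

wohgmkim

gunalobs and vimuns both end in -s yet inflect differently (guunnalobs, vimnsim), so the final letter is not what conditions the rule; the second-to-last letter is.
"wohgomk" has second-to-last letter 'm'. The one such stem in the data (kogamomn → kogammnim) deletes the last vowel and adds -im (as does vimuns), so the same rule applies.
So wohgomk → wohgmkim.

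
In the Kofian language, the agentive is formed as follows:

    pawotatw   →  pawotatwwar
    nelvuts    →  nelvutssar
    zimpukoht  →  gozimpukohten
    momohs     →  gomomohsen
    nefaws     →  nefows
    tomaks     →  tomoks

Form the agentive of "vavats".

vavatssar

nelvuts and momohs both end in -s yet inflect differently (nelvutssar, gomomohsen), so the final letter is not what conditions the rule; the second-to-last letter is.
"vavats" has second-to-last letter 't'. The stems whose second-to-last letter is 't' (pawotatw → pawotatwwar, nelvuts → nelvutssar) double the final consonant and add -ar.
The other patterns: stems whose second-to-last letter is 'h' add go- … -en around the stem; stems whose second-to-last letter is 'k' or 'w' change the last vowel to 'o'.
So vavats → vavatssar.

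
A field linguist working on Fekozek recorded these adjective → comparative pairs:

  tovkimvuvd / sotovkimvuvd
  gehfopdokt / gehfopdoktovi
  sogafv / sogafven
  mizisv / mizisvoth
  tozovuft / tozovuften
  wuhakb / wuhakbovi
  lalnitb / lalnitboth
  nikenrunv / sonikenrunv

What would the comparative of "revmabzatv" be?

nikenrunv and mizisv both end in -v yet inflect differently (sonikenrunv, mizisvoth), so the final letter is not what conditions the rule; the second-to-last letter is.
"revmabzatv" has second-to-last letter 't'. The one such stem in the data (lalnitb → lalnitboth) adds -oth, so the same rule applies.
So revmabzatv → revmabzatvoth.

revmabzatvoth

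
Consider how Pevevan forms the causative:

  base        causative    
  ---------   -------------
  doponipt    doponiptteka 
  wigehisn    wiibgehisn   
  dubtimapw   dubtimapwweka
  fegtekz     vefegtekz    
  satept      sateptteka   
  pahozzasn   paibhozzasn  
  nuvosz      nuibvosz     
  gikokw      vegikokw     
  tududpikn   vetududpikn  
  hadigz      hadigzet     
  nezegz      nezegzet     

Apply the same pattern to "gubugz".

"gubugz" has second-to-last letter 'g'. The stems whose second-to-last letter is 'g' (nezegz → nezegzet, hadigz → hadigzet) add -et.
So gubugz → gubugzet.

gubugzet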